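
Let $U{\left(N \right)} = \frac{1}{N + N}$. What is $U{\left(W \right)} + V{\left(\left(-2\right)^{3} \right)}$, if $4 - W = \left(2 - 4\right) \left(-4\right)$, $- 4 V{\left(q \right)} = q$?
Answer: $\frac{15}{8} \approx 1.875$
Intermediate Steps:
$V{\left(q \right)} = - \frac{q}{4}$
$W = -4$ ($W = 4 - \left(2 - 4\right) \left(-4\right) = 4 - \left(-2\right) \left(-4\right) = 4 - 8 = -4$)
$U{\left(N \right)} = \frac{1}{2 N}$
$U{\left(W \right)} + V{\left(\left(-2\right)^{3} \right)} = \frac{1}{2 \left(-4\right)} - \frac{\left(-2\right)^{3}}{4} = \frac{1}{2} \left(- \frac{1}{4}\right) - -2 = - \frac{1}{8} + 2 = \frac{15}{8}$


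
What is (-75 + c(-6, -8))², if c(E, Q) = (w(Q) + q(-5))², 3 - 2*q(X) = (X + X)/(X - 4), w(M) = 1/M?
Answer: 148470731761/26873856 ≈ 5524.7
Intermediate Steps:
q(X) = 3/2 - X/(-4 + X) (q(X) = 3/2 - (X + X)/(2*(X - 4)) = 3/2 - 2*X/(2*(-4 + X)) = 3/2 - X/(-4 + X))
c(E, Q) = (17/18 + 1/Q)² (c(E, Q) = (1/Q + (-12 - 5)/(2*(-4 - 5)))² = (1/Q + (½)*(-17)/(-9))² = (1/Q + (½)*(-⅑)*(-17))² = (1/Q + 17/18)² = (17/18 + 1/Q)²)
(-75 + c(-6, -8))² = (-75 + (1/324)*(18 + 17*(-8))²/(-8)²)² = (-75 + (1/324)*(1/64)*(18 - 136)²)² = (-75 + (1/324)*(1/64)*(-118)²)² = (-75 + (1/324)*(1/64)*13924)² = (-75 + 3481/5184)² = (-385319/5184)² = 148470731761/26873856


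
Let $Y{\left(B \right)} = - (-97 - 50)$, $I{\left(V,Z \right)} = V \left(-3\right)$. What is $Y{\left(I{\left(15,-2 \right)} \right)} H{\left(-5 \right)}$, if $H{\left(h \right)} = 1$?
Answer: $147$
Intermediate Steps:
$I{\left(V,Z \right)} = - 3 V$
$Y{\left(B \right)} = 147$ ($Y{\left(B \right)} = \left(-1\right) \left(-147\right) = 147$)
$Y{\left(I{\left(15,-2 \right)} \right)} H{\left(-5 \right)} = 147 \cdot 1 = 147$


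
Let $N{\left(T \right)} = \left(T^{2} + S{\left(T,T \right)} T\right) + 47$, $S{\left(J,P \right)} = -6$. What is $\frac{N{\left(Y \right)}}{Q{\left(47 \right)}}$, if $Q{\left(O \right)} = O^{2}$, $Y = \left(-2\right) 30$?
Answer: $\frac{4007}{2209} \approx 1.8139$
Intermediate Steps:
$Y = -60$
$N{\left(T \right)} = 47 + T^{2} - 6 T$ ($N{\left(T \right)} = \left(T^{2} - 6 T\right) + 47 = 47 + T^{2} - 6 T$)
$\frac{N{\left(Y \right)}}{Q{\left(47 \right)}} = \frac{47 + \left(-60\right)^{2} - -360}{47^{2}} = \frac{47 + 3600 + 360}{2209} = 4007 \cdot \frac{1}{2209} = \frac{4007}{2209}$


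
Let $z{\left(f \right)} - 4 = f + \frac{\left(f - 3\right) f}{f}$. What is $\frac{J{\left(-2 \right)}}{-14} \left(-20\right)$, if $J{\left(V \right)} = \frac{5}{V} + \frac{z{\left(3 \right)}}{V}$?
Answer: $- \frac{60}{7} \approx -8.5714$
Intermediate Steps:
$z{\left(f \right)} = 1 + 2 f$ ($z{\left(f \right)} = 4 + \left(f + \frac{\left(f - 3\right) f}{f}\right) = 4 + \left(f + \frac{\left(-3 + f\right) f}{f}\right) = 4 + \left(f + \frac{f \left(-3 + f\right)}{f}\right) = 4 + \left(f + \left(-3 + f\right)\right) = 4 + \left(-3 + 2 f\right) = 1 + 2 f$)
$J{\left(V \right)} = \frac{12}{V}$ ($J{\left(V \right)} = \frac{5}{V} + \frac{1 + 2 \cdot 3}{V} = \frac{5}{V} + \frac{1 + 6}{V} = \frac{5}{V} + \frac{7}{V} = \frac{12}{V}$)
$\frac{J{\left(-2 \right)}}{-14} \left(-20\right) = \frac{12 \frac{1}{-2}}{-14} \left(-20\right) = - \frac{12 \left(- \frac{1}{2}\right)}{14} \left(-20\right) = \left(- \frac{1}{14}\right) \left(-6\right) \left(-20\right) = \frac{3}{7} \left(-20\right) = - \frac{60}{7}$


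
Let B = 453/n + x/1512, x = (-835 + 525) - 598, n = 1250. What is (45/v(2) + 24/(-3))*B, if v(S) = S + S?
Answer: -365677/472500 ≈ -0.77392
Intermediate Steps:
v(S) = 2*S
x = -908 (x = -310 - 598 = -908)
B = -28129/118125 (B = 453/1250 - 908/1512 = 453*(1/1250) - 908*1/1512 = 453/1250 - 227/378 = -28129/118125 ≈ -0.23813)
(45/v(2) + 24/(-3))*B = (45/((2*2)) + 24/(-3))*(-28129/118125) = (45/4 + 24*(-⅓))*(-28129/118125) = (45*(¼) - 8)*(-28129/118125) = (45/4 - 8)*(-28129/118125) = (13/4)*(-28129/118125) = -365677/472500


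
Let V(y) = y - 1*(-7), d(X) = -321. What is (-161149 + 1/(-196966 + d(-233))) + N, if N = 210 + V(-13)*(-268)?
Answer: -31433934998/197287 ≈ -1.5933e+5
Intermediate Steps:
V(y) = 7 + y (V(y) = y + 7 = 7 + y)
N = 1818 (N = 210 + (7 - 13)*(-268) = 210 - 6*(-268) = 210 + 1608 = 1818)
(-161149 + 1/(-196966 + d(-233))) + N = (-161149 + 1/(-196966 - 321)) + 1818 = (-161149 + 1/(-197287)) + 1818 = (-161149 - 1/197287) + 1818 = -31792602764/197287 + 1818 = -31433934998/197287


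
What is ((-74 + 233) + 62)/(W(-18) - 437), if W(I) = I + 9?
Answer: -221/446 ≈ -0.49552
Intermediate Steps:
W(I) = 9 + I
((-74 + 233) + 62)/(W(-18) - 437) = ((-74 + 233) + 62)/((9 - 18) - 437) = (159 + 62)/(-9 - 437) = 221/(-446) = 221*(-1/446) = -221/446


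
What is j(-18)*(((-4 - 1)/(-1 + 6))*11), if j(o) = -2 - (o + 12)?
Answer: -44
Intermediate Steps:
j(o) = -14 - o (j(o) = -2 - (12 + o) = -2 + (-12 - o) = -14 - o)
j(-18)*(((-4 - 1)/(-1 + 6))*11) = (-14 - 1*(-18))*(((-4 - 1)/(-1 + 6))*11) = (-14 + 18)*(-5/5*11) = 4*(-5*⅕*11) = 4*(-1*11) = 4*(-11) = -44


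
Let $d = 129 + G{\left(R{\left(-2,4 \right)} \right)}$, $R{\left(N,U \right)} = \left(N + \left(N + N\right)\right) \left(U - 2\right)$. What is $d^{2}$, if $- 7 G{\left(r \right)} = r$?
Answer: $\frac{837225}{49} \approx 17086.0$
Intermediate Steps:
$R{\left(N,U \right)} = 3 N \left(-2 + U\right)$ ($R{\left(N,U \right)} = \left(N + 2 N\right) \left(-2 + U\right) = 3 N \left(-2 + U\right)$)
$G{\left(r \right)} = - \frac{r}{7}$
$d = \frac{915}{7}$ ($d = 129 - \frac{3 \left(-2\right) \left(-2 + 4\right)}{7} = 129 - \frac{3 \left(-2\right) 2}{7} = 129 - - \frac{12}{7} = 129 + \frac{12}{7} = \frac{915}{7} \approx 130.71$)
$d^{2} = \left(\frac{915}{7}\right)^{2} = \frac{837225}{49}$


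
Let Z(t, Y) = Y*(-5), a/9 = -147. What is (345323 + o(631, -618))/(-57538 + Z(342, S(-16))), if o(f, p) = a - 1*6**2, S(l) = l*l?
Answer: -171982/29409 ≈ -5.8479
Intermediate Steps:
a = -1323 (a = 9*(-147) = -1323)
S(l) = l**2
o(f, p) = -1359 (o(f, p) = -1323 - 1*6**2 = -1323 - 1*36 = -1323 - 36 = -1359)
Z(t, Y) = -5*Y
(345323 + o(631, -618))/(-57538 + Z(342, S(-16))) = (345323 - 1359)/(-57538 - 5*(-16)**2) = 343964/(-57538 - 5*256) = 343964/(-57538 - 1280) = 343964/(-58818) = 343964*(-1/58818) = -171982/29409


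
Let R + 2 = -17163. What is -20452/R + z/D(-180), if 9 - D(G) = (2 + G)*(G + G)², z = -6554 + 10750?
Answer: 471875306008/395976106485 ≈ 1.1917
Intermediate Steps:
R = -17165 (R = -2 - 17163 = -17165)
z = 4196
D(G) = 9 - 4*G²*(2 + G) (D(G) = 9 - (2 + G)*(G + G)² = 9 - (2 + G)*(2*G)² = 9 - (2 + G)*4*G² = 9 - 4*G²*(2 + G))
-20452/R + z/D(-180) = -20452/(-17165) + 4196/(9 - 8*(-180)² - 4*(-180)³) = -20452*(-1/17165) + 4196/(9 - 8*32400 - 4*(-5832000)) = 20452/17165 + 4196/(9 - 259200 + 23328000) = 20452/17165 + 4196/23068809 = 471875306008/395976106485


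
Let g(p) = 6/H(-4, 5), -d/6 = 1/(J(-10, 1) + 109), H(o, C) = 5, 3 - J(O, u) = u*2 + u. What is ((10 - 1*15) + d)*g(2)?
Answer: -3306/545 ≈ -6.0661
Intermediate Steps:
J(O, u) = 3 - 3*u (J(O, u) = 3 - (u*2 + u) = 3 - (2*u + u) = 3 - 3*u)
d = -6/109 (d = -6/((3 - 3*1) + 109) = -6/((3 - 3) + 109) = -6/(0 + 109) = -6/109 ≈ -0.055046)
g(p) = 6/5
((10 - 1*15) + d)*g(2) = ((10 - 1*15) - 6/109)*(6/5) = ((10 - 15) - 6/109)*(6/5) = (-5 - 6/109)*(6/5) = -551/109*6/5 = -3306/545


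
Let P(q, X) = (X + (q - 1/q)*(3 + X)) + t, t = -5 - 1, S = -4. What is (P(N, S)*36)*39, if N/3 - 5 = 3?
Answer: -95355/2 ≈ -47678.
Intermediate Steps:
N = 24 (N = 15 + 3*3 = 15 + 9 = 24)
t = -6
P(q, X) = -6 + X + (3 + X)*(q - 1/q) (P(q, X) = (X + (q - 1/q)*(3 + X)) - 6 = (X + (3 + X)*(q - 1/q)) - 6 = -6 + X + (3 + X)*(q - 1/q))
(P(N, S)*36)*39 = (((-3 - 1*(-4) + 24*(-6 - 4 + 3*24 - 4*24))/24)*36)*39 = (((-3 + 4 + 24*(-6 - 4 + 72 - 96))/24)*36)*39 = (((-3 + 4 + 24*(-34))/24)*36)*39 = (((-3 + 4 - 816)/24)*36)*39 = (((1/24)*(-815))*36)*39 = -815/24*36*39 = -2445/2*39 = -95355/2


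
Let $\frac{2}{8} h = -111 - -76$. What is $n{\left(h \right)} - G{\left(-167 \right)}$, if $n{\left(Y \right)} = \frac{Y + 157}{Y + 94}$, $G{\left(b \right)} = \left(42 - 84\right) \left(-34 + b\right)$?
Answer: $- \frac{388349}{46} \approx -8442.4$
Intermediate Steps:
$h = -140$ ($h = 4 \left(-111 - -76\right) = 4 \left(-111 + 76\right) = 4 \left(-35\right) = -140$)
$G{\left(b \right)} = 1428 - 42 b$ ($G{\left(b \right)} = - 42 \left(-34 + b\right) = 1428 - 42 b$)
$n{\left(Y \right)} = \frac{157 + Y}{94 + Y}$
$n{\left(h \right)} - G{\left(-167 \right)} = \frac{157 - 140}{94 - 140} - \left(1428 - -7014\right) = \frac{1}{-46} \cdot 17 - \left(1428 + 7014\right) = \left(- \frac{1}{46}\right) 17 - 8442 = - \frac{17}{46} - 8442 = - \frac{388349}{46}$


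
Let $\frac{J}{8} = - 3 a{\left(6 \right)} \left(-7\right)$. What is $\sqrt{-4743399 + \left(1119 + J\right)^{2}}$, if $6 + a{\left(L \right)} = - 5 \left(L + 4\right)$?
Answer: $\sqrt{63964122} \approx 7997.8$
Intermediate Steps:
$a{\left(L \right)} = -26 - 5 L$ ($a{\left(L \right)} = -6 - 5 \left(L + 4\right) = -6 - 5 \left(4 + L\right) = -6 - \left(20 + 5 L\right) = -26 - 5 L$)
$J = -9408$ ($J = 8 - 3 \left(-26 - 30\right) \left(-7\right) = 8 \left(-3\right) \left(-56\right) \left(-7\right) = 8 \cdot 168 \left(-7\right) = 8 \left(-1176\right) = -9408$)
$\sqrt{-4743399 + \left(1119 + J\right)^{2}} = \sqrt{-4743399 + \left(1119 - 9408\right)^{2}} = \sqrt{-4743399 + \left(-8289\right)^{2}} = \sqrt{-4743399 + 68707521} = \sqrt{63964122}$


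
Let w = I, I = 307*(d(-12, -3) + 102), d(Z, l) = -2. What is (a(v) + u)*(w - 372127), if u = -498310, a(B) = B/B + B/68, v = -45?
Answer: 11569273356339/68 ≈ 1.7014e+11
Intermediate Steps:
I = 30700 (I = 307*(-2 + 102) = 307*100 = 30700)
w = 30700
a(B) = 1 + B/68 (a(B) = 1 + B*(1/68) = 1 + B/68)
(a(v) + u)*(w - 372127) = ((1 + (1/68)*(-45)) - 498310)*(30700 - 372127) = ((1 - 45/68) - 498310)*(-341427) = (23/68 - 498310)*(-341427) = -33885057/68*(-341427) = 11569273356339/68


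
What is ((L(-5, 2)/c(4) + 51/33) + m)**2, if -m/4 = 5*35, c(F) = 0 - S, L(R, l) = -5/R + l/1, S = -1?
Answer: 58522500/121 ≈ 4.8366e+5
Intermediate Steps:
L(R, l) = l - 5/R (L(R, l) = -5/R + l*1 = -5/R + l = l - 5/R)
c(F) = 1 (c(F) = 0 - 1*(-1) = 0 + 1 = 1)
m = -700 (m = -20*35 = -4*175 = -700)
((L(-5, 2)/c(4) + 51/33) + m)**2 = (((2 - 5/(-5))/1 + 51/33) - 700)**2 = (((2 - 5*(-1/5))*1 + 51*(1/33)) - 700)**2 = (((2 + 1)*1 + 17/11) - 700)**2 = ((3*1 + 17/11) - 700)**2 = ((3 + 17/11) - 700)**2 = (50/11 - 700)**2 = (-7650/11)**2 = 58522500/121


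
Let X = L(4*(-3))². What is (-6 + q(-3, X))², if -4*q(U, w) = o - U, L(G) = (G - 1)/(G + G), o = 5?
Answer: 64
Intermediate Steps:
L(G) = (-1 + G)/(2*G) (L(G) = (-1 + G)/((2*G)) = (-1 + G)*(1/(2*G)) = (-1 + G)/(2*G))
X = 169/576 (X = ((-1 + 4*(-3))/(2*((4*(-3)))))² = ((½)*(-1 - 12)/(-12))² = ((½)*(-1/12)*(-13))² = (13/24)² = 169/576 ≈ 0.29340)
q(U, w) = -5/4 + U/4 (q(U, w) = -(5 - U)/4 = -5/4 + U/4)
(-6 + q(-3, X))² = (-6 + (-5/4 + (¼)*(-3)))² = (-6 + (-5/4 - ¾))² = (-6 - 2)² = (-8)² = 64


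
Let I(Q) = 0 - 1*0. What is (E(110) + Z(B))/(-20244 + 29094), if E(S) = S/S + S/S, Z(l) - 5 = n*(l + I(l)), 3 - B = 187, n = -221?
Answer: 13557/2950 ≈ 4.5956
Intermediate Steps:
I(Q) = 0 (I(Q) = 0 + 0 = 0)
B = -184 (B = 3 - 1*187 = 3 - 187 = -184)
Z(l) = 5 - 221*l (Z(l) = 5 - 221*(l + 0) = 5 - 221*l)
E(S) = 2 (E(S) = 1 + 1 = 2)
(E(110) + Z(B))/(-20244 + 29094) = (2 + (5 - 221*(-184)))/(-20244 + 29094) = (2 + (5 + 40664))/8850 = (2 + 40669)*(1/8850) = 40671*(1/8850) = 13557/2950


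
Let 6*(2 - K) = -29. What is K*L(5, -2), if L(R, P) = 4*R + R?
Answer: 1025/6 ≈ 170.83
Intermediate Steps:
K = 41/6 (K = 2 - ⅙*(-29) = 2 + 29/6 = 41/6 ≈ 6.8333)
L(R, P) = 5*R
K*L(5, -2) = 41*(5*5)/6 = (41/6)*25 = 1025/6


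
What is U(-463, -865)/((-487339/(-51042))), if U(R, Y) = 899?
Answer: 45886758/487339 ≈ 94.158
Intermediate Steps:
U(-463, -865)/((-487339/(-51042))) = 899/((-487339/(-51042))) = 899/((-487339*(-1/51042))) = 899/(487339/51042) = 899*(51042/487339) = 45886758/487339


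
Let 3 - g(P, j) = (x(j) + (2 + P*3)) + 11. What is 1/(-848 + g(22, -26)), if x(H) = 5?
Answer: -1/929 ≈ -0.0010764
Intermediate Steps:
g(P, j) = -15 - 3*P (g(P, j) = 3 - ((5 + (2 + P*3)) + 11) = 3 - ((5 + (2 + 3*P)) + 11) = 3 - ((7 + 3*P) + 11) = 3 - (18 + 3*P) = 3 + (-18 - 3*P) = -15 - 3*P)
1/(-848 + g(22, -26)) = 1/(-848 + (-15 - 3*22)) = 1/(-848 + (-15 - 66)) = 1/(-848 - 81) = 1/(-929) = -1/929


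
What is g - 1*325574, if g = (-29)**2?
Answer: -324733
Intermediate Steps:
g = 841
g - 1*325574 = 841 - 1*325574 = 841 - 325574 = -324733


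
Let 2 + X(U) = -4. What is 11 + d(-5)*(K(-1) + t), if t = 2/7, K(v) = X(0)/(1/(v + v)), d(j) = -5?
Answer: -353/7 ≈ -50.429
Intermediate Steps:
X(U) = -6 (X(U) = -2 - 4 = -6)
K(v) = -12*v
t = 2/7 (t = 2*(1/7) = 2/7 ≈ 0.28571)
11 + d(-5)*(K(-1) + t) = 11 - 5*(-12*(-1) + 2/7) = 11 - 5*(12 + 2/7) = 11 - 5*86/7 = 11 - 430/7 = -353/7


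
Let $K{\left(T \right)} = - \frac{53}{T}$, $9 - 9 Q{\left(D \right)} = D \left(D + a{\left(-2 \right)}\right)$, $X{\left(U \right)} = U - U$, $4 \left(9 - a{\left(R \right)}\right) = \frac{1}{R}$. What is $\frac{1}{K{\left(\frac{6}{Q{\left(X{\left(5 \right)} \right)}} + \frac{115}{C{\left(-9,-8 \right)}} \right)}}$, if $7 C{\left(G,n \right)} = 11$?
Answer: $- \frac{871}{583} \approx -1.494$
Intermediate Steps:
$a{\left(R \right)} = 9 - \frac{1}{4 R}$
$X{\left(U \right)} = 0$
$C{\left(G,n \right)} = \frac{11}{7}$ ($C{\left(G,n \right)} = \frac{1}{7} \cdot 11 = \frac{11}{7}$)
$Q{\left(D \right)} = 1 - \frac{D \left(\frac{73}{8} + D\right)}{9}$ ($Q{\left(D \right)} = 1 - \frac{D \left(D + \left(9 - \frac{1}{4 \left(-2\right)}\right)\right)}{9} = 1 - \frac{D \left(D + \left(9 - - \frac{1}{8}\right)\right)}{9} = 1 - \frac{D \left(D + \left(9 + \frac{1}{8}\right)\right)}{9} = 1 - \frac{D \left(D + \frac{73}{8}\right)}{9} = 1 - \frac{D \left(\frac{73}{8} + D\right)}{9}$)
$\frac{1}{K{\left(\frac{6}{Q{\left(X{\left(5 \right)} \right)}} + \frac{115}{C{\left(-9,-8 \right)}} \right)}} = \frac{1}{\left(-53\right) \frac{1}{\frac{6}{1 - 0 - \frac{0^{2}}{9}} + \frac{115}{\frac{11}{7}}}} = \frac{1}{\left(-53\right) \frac{1}{\frac{6}{1 + 0 - 0} + 115 \cdot \frac{7}{11}}} = \frac{1}{\left(-53\right) \frac{1}{\frac{6}{1 + 0 + 0} + \frac{805}{11}}} = \frac{1}{\left(-53\right) \frac{1}{\frac{6}{1} + \frac{805}{11}}} = \frac{1}{\left(-53\right) \frac{1}{6 \cdot 1 + \frac{805}{11}}} = \frac{1}{\left(-53\right) \frac{1}{6 + \frac{805}{11}}} = \frac{1}{\left(-53\right) \frac{1}{\frac{871}{11}}} = \frac{1}{\left(-53\right) \frac{11}{871}} = \frac{1}{- \frac{583}{871}} = - \frac{871}{583}$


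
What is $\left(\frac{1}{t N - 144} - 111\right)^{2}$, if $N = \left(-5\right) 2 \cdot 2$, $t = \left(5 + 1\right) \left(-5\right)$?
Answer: $\frac{2561878225}{207936} \approx 12321.0$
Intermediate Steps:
$t = -30$ ($t = 6 \left(-5\right) = -30$)
$N = -20$ ($N = \left(-10\right) 2 = -20$)
$\left(\frac{1}{t N - 144} - 111\right)^{2} = \left(\frac{1}{\left(-30\right) \left(-20\right) - 144} - 111\right)^{2} = \left(\frac{1}{600 - 144} - 111\right)^{2} = \left(\frac{1}{456} - 111\right)^{2} = \left(- \frac{50615}{456}\right)^{2} = \frac{2561878225}{207936}$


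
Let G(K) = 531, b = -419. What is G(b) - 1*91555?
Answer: -91024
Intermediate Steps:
G(b) - 1*91555 = 531 - 1*91555 = 531 - 91555 = -91024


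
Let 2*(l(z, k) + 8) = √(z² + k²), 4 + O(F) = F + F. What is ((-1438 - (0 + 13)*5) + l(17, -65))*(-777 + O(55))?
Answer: 1013881 - 671*√4514/2 ≈ 9.9134e+5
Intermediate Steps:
O(F) = -4 + 2*F (O(F) = -4 + (F + F) = -4 + 2*F)
l(z, k) = -8 + √(k² + z²)/2 (l(z, k) = -8 + √(z² + k²)/2 = -8 + √(k² + z²)/2)
((-1438 - (0 + 13)*5) + l(17, -65))*(-777 + O(55)) = ((-1438 - (0 + 13)*5) + (-8 + √((-65)² + 17²)/2))*(-777 + (-4 + 2*55)) = ((-1438 - 13*5) + (-8 + √(4225 + 289)/2))*(-777 + (-4 + 110)) = ((-1438 - 1*65) + (-8 + √4514/2))*(-777 + 106) = ((-1438 - 65) + (-8 + √4514/2))*(-671) = (-1503 + (-8 + √4514/2))*(-671) = (-1511 + √4514/2)*(-671) = 1013881 - 671*√4514/2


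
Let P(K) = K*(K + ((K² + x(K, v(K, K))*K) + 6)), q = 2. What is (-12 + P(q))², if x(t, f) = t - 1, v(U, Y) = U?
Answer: 256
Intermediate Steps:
x(t, f) = -1 + t
P(K) = K*(6 + K + K² + K*(-1 + K)) (P(K) = K*(K + ((K² + (-1 + K)*K) + 6)) = K*(K + ((K² + K*(-1 + K)) + 6)) = K*(K + (6 + K² + K*(-1 + K))) = K*(6 + K + K² + K*(-1 + K)))
(-12 + P(q))² = (-12 + 2*2*(3 + 2²))² = (-12 + 2*2*(3 + 4))² = (-12 + 2*2*7)² = (-12 + 28)² = 16² = 256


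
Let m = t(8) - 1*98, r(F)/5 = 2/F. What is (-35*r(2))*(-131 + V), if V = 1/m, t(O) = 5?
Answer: 2132200/93 ≈ 22927.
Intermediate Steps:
r(F) = 10/F (r(F) = 5*(2/F) = 10/F)
m = -93 (m = 5 - 1*98 = 5 - 98 = -93)
V = -1/93 (V = 1/(-93) = -1/93 ≈ -0.010753)
(-35*r(2))*(-131 + V) = (-350/2)*(-131 - 1/93) = -350/2*(-12184/93) = -35*5*(-12184/93) = -175*(-12184/93) = 2132200/93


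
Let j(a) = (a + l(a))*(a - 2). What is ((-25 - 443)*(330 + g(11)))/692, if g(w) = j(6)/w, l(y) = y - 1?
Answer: -39078/173 ≈ -225.88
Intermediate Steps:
l(y) = -1 + y
j(a) = (-1 + 2*a)*(-2 + a) (j(a) = (a + (-1 + a))*(a - 2) = (-1 + 2*a)*(-2 + a))
g(w) = 44/w (g(w) = (2 - 5*6 + 2*6²)/w = (2 - 30 + 2*36)/w = (2 - 30 + 72)/w = 44/w)
((-25 - 443)*(330 + g(11)))/692 = ((-25 - 443)*(330 + 44/11))/692 = -468*(330 + 44*(1/11))*(1/692) = -468*(330 + 4)*(1/692) = -468*334*(1/692) = -156312*1/692 = -39078/173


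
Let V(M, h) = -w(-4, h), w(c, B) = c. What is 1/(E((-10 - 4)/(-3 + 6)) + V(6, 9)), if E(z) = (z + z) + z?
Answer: -1/10 ≈ -0.10000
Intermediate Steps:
E(z) = 3*z (E(z) = 2*z + z = 3*z)
V(M, h) = 4 (V(M, h) = -1*(-4) = 4)
1/(E((-10 - 4)/(-3 + 6)) + V(6, 9)) = 1/(3*((-10 - 4)/(-3 + 6)) + 4) = 1/(3*(-14/3) + 4) = 1/(-14 + 4) = 1/(-10) = -1/10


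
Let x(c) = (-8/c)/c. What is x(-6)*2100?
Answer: -1400/3 ≈ -466.67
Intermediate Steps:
x(c) = -8/c²
x(-6)*2100 = -8/(-6)²*2100 = -8*1/36*2100 = -2/9*2100 = -1400/3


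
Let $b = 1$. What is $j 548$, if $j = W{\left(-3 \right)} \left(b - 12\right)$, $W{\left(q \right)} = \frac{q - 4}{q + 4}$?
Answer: $42196$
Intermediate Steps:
$W{\left(q \right)} = \frac{-4 + q}{4 + q}$
$j = 77$ ($j = \frac{-4 - 3}{4 - 3} \left(1 - 12\right) = 1^{-1} \left(-7\right) \left(1 - 12\right) = 1 \left(-7\right) \left(-11\right) = \left(-7\right) \left(-11\right) = 77$)
$j 548 = 77 \cdot 548 = 42196$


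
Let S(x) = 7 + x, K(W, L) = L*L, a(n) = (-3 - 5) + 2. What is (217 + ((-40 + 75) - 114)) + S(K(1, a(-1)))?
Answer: 181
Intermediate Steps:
a(n) = -6 (a(n) = -8 + 2 = -6)
K(W, L) = L²
(217 + ((-40 + 75) - 114)) + S(K(1, a(-1))) = (217 + ((-40 + 75) - 114)) + (7 + (-6)²) = (217 + (35 - 114)) + (7 + 36) = (217 - 79) + 43 = 138 + 43 = 181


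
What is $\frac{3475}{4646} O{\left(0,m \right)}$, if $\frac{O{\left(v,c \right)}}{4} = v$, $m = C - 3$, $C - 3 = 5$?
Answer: $0$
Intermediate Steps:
$C = 8$ ($C = 3 + 5 = 8$)
$m = 5$ ($m = 8 - 3 = 5$)
$O{\left(v,c \right)} = 4 v$
$\frac{3475}{4646} O{\left(0,m \right)} = \frac{3475}{4646} \cdot 4 \cdot 0 = 3475 \cdot \frac{1}{4646} \cdot 0 = \frac{3475}{4646} \cdot 0 = 0$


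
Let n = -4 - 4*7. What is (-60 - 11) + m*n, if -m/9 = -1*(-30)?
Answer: 8569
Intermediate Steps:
m = -270 (m = -(-9)*(-30) = -9*30 = -270)
n = -32 (n = -4 - 28 = -32)
(-60 - 11) + m*n = (-60 - 11) - 270*(-32) = -71 + 8640 = 8569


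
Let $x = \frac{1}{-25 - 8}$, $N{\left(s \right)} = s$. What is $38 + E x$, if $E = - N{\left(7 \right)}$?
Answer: $\frac{1261}{33} \approx 38.212$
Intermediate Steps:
$x = - \frac{1}{33}$ ($x = \frac{1}{-33} = - \frac{1}{33} \approx -0.030303$)
$E = -7$ ($E = \left(-1\right) 7 = -7$)
$38 + E x = 38 - - \frac{7}{33} = 38 + \frac{7}{33} = \frac{1261}{33}$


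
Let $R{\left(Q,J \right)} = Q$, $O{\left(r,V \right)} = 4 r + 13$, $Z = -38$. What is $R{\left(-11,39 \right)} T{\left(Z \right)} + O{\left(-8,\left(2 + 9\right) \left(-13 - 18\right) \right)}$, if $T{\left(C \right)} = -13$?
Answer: $124$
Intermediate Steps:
$O{\left(r,V \right)} = 13 + 4 r$
$R{\left(-11,39 \right)} T{\left(Z \right)} + O{\left(-8,\left(2 + 9\right) \left(-13 - 18\right) \right)} = \left(-11\right) \left(-13\right) + \left(13 + 4 \left(-8\right)\right) = 143 + \left(13 - 32\right) = 143 - 19 = 124$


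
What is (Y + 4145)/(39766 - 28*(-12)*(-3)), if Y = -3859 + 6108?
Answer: 3197/19379 ≈ 0.16497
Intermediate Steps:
Y = 2249
(Y + 4145)/(39766 - 28*(-12)*(-3)) = (2249 + 4145)/(39766 - 28*(-12)*(-3)) = 6394/(39766 + 336*(-3)) = 6394/(39766 - 1008) = 6394/38758 = 6394*(1/38758) = 3197/19379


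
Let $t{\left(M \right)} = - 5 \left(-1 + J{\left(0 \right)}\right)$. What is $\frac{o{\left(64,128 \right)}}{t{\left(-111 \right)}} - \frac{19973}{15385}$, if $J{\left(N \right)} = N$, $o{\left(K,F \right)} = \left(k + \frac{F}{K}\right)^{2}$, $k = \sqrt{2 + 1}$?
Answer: $\frac{1566}{15385} + \frac{4 \sqrt{3}}{5} \approx 1.4874$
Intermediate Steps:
$k = \sqrt{3} \approx 1.732$
$o{\left(K,F \right)} = \left(\sqrt{3} + \frac{F}{K}\right)^{2}$
$t{\left(M \right)} = 5$ ($t{\left(M \right)} = - 5 \left(-1 + 0\right) = \left(-5\right) \left(-1\right) = 5$)
$\frac{o{\left(64,128 \right)}}{t{\left(-111 \right)}} - \frac{19973}{15385} = \frac{\frac{1}{4096} \left(128 + 64 \sqrt{3}\right)^{2}}{5} - \frac{19973}{15385} = \frac{\left(128 + 64 \sqrt{3}\right)^{2}}{4096} \cdot \frac{1}{5} - \frac{19973}{15385} = \frac{\left(128 + 64 \sqrt{3}\right)^{2}}{20480} - \frac{19973}{15385} = - \frac{19973}{15385} + \frac{\left(128 + 64 \sqrt{3}\right)^{2}}{20480}$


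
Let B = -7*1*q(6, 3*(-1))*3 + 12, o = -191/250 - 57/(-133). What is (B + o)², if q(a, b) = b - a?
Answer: 123315452569/3062500 ≈ 40266.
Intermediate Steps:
o = -587/1750 (o = -191*1/250 - 57*(-1/133) = -191/250 + 3/7 = -587/1750 ≈ -0.33543)
B = 201 (B = -7*1*(3*(-1) - 1*6)*3 + 12 = -7*1*(-3 - 6)*3 + 12 = -7*1*(-9)*3 + 12 = -(-63)*3 + 12 = -7*(-27) + 12 = 189 + 12 = 201)
(B + o)² = (201 - 587/1750)² = (351163/1750)² = 123315452569/3062500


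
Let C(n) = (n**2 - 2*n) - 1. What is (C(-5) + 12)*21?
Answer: 966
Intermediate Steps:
C(n) = -1 + n**2 - 2*n
(C(-5) + 12)*21 = ((-1 + (-5)**2 - 2*(-5)) + 12)*21 = ((-1 + 25 + 10) + 12)*21 = (34 + 12)*21 = 46*21 = 966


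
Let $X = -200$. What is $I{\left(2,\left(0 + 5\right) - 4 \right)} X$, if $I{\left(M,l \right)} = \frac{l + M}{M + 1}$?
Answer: $-200$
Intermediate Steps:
$I{\left(M,l \right)} = \frac{M + l}{1 + M}$
$I{\left(2,\left(0 + 5\right) - 4 \right)} X = \frac{2 + \left(\left(0 + 5\right) - 4\right)}{1 + 2} \left(-200\right) = \frac{2 + \left(5 - 4\right)}{3} \left(-200\right) = \frac{2 + 1}{3} \left(-200\right) = \frac{1}{3} \cdot 3 \left(-200\right) = 1 \left(-200\right) = -200$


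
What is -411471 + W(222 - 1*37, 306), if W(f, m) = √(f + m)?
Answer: -411471 + √491 ≈ -4.1145e+5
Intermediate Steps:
-411471 + W(222 - 1*37, 306) = -411471 + √((222 - 1*37) + 306) = -411471 + √((222 - 37) + 306) = -411471 + √(185 + 306) = -411471 + √491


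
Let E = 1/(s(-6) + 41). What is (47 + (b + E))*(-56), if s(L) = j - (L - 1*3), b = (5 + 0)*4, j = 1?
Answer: -191408/51 ≈ -3753.1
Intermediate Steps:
b = 20 (b = 5*4 = 20)
s(L) = 4 - L (s(L) = 1 - (L - 1*3) = 1 - (L - 3) = 1 - (-3 + L) = 1 + (3 - L) = 4 - L)
E = 1/51 (E = 1/((4 - 1*(-6)) + 41) = 1/((4 + 6) + 41) = 1/(10 + 41) = 1/51 ≈ 0.019608)
(47 + (b + E))*(-56) = (47 + (20 + 1/51))*(-56) = (47 + 1021/51)*(-56) = (3418/51)*(-56) = -191408/51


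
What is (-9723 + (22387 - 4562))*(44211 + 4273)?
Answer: 392817368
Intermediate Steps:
(-9723 + (22387 - 4562))*(44211 + 4273) = (-9723 + 17825)*48484 = 8102*48484 = 392817368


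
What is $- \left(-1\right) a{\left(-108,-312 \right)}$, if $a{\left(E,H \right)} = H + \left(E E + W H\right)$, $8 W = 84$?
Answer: $8076$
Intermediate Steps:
$W = \frac{21}{2}$ ($W = \frac{1}{8} \cdot 84 = \frac{21}{2} \approx 10.5$)
$a{\left(E,H \right)} = E^{2} + \frac{23 H}{2}$ ($a{\left(E,H \right)} = H + \left(E E + \frac{21 H}{2}\right) = H + \left(E^{2} + \frac{21 H}{2}\right) = E^{2} + \frac{23 H}{2}$)
$- \left(-1\right) a{\left(-108,-312 \right)} = - \left(-1\right) \left(\left(-108\right)^{2} + \frac{23}{2} \left(-312\right)\right) = - \left(-1\right) \left(11664 - 3588\right) = - \left(-1\right) 8076 = \left(-1\right) \left(-8076\right) = 8076$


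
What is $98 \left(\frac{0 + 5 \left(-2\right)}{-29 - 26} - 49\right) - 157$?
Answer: $- \frac{54353}{11} \approx -4941.2$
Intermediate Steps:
$98 \left(\frac{0 + 5 \left(-2\right)}{-29 - 26} - 49\right) - 157 = 98 \left(\frac{0 - 10}{-55} - 49\right) - 157 = 98 \left(\left(-10\right) \left(- \frac{1}{55}\right) - 49\right) - 157 = 98 \left(\frac{2}{11} - 49\right) - 157 = 98 \left(- \frac{537}{11}\right) - 157 = - \frac{52626}{11} - 157 = - \frac{54353}{11}$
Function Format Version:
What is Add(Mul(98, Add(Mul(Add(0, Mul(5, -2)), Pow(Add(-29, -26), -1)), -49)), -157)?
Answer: Rational(-54353, 11) ≈ -4941.2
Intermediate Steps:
Add(Mul(98, Add(Mul(Add(0, Mul(5, -2)), Pow(Add(-29, -26), -1)), -49)), -157) = Add(Mul(98, Add(Mul(Add(0, -10), Pow(-55, -1)), -49)), -157) = Add(Mul(98, Add(Mul(-10, Rational(-1, 55)), -49)), -157) = Add(Mul(98, Add(Rational(2, 11), -49)), -157) = Add(Mul(98, Rational(-537, 11)), -157) = Add(Rational(-52626, 11), -157) = Rational(-54353, 11)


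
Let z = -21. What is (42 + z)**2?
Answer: 441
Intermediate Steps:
(42 + z)**2 = (42 - 21)**2 = 21**2 = 441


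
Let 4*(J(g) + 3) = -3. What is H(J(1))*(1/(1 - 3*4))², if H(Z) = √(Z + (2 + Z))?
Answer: I*√22/242 ≈ 0.019382*I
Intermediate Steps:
J(g) = -15/4 (J(g) = -3 + (¼)*(-3) = -3 - ¾ = -15/4)
H(Z) = √(2 + 2*Z)
H(J(1))*(1/(1 - 3*4))² = √(2 + 2*(-15/4))*(1/(1 - 3*4))² = √(2 - 15/2)*(1/(1 - 12))² = √(-11/2)*(1/(-11))² = (I*√22/2)*(-1/11)² = (I*√22/2)*(1/121) = I*√22/242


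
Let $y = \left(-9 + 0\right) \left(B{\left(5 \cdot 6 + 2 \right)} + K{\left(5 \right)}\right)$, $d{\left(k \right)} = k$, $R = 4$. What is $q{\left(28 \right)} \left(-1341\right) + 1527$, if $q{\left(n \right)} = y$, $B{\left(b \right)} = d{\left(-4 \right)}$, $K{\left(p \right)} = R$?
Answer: $1527$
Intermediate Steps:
$K{\left(p \right)} = 4$
$B{\left(b \right)} = -4$
$y = 0$ ($y = \left(-9 + 0\right) \left(-4 + 4\right) = \left(-9\right) 0 = 0$)
$q{\left(n \right)} = 0$
$q{\left(28 \right)} \left(-1341\right) + 1527 = 0 \left(-1341\right) + 1527 = 0 + 1527 = 1527$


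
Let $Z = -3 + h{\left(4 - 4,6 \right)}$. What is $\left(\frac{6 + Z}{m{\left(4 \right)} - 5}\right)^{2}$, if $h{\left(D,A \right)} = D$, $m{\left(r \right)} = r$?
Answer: $9$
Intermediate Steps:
$Z = -3$ ($Z = -3 + \left(4 - 4\right) = -3 + 0 = -3$)
$\left(\frac{6 + Z}{m{\left(4 \right)} - 5}\right)^{2} = \left(\frac{6 - 3}{4 - 5}\right)^{2} = \left(\frac{3}{-1}\right)^{2} = \left(3 \left(-1\right)\right)^{2} = \left(-3\right)^{2} = 9$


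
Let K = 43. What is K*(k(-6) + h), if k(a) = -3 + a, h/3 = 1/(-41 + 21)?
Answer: -7869/20 ≈ -393.45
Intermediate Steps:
h = -3/20 (h = 3/(-41 + 21) = 3/(-20) = 3*(-1/20) = -3/20 ≈ -0.15000)
K*(k(-6) + h) = 43*((-3 - 6) - 3/20) = 43*(-9 - 3/20) = 43*(-183/20) = -7869/20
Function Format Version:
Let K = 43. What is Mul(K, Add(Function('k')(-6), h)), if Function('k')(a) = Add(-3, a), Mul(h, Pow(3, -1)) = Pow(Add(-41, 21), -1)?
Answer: Rational(-7869, 20) ≈ -393.45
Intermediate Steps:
h = Rational(-3, 20) (h = Mul(3, Pow(Add(-41, 21), -1)) = Mul(3, Pow(-20, -1)) = Mul(3, Rational(-1, 20)) = Rational(-3, 20) ≈ -0.15000)
Mul(K, Add(Function('k')(-6), h)) = Mul(43, Add(Add(-3, -6), Rational(-3, 20))) = Mul(43, Add(-9, Rational(-3, 20))) = Mul(43, Rational(-183, 20)) = Rational(-7869, 20)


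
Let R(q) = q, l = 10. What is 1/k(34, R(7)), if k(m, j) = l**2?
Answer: 1/100 ≈ 0.010000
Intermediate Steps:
k(m, j) = 100 (k(m, j) = 10**2 = 100)
1/k(34, R(7)) = 1/100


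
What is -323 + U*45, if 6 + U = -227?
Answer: -10808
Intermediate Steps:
U = -233 (U = -6 - 227 = -233)
-323 + U*45 = -323 - 233*45 = -323 - 10485 = -10808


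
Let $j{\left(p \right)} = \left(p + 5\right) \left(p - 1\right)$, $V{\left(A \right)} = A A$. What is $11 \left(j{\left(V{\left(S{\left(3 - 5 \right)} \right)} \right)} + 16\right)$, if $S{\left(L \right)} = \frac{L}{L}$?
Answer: $176$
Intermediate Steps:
$S{\left(L \right)} = 1$
$V{\left(A \right)} = A^{2}$
$j{\left(p \right)} = \left(-1 + p\right) \left(5 + p\right)$ ($j{\left(p \right)} = \left(5 + p\right) \left(-1 + p\right) = \left(-1 + p\right) \left(5 + p\right)$)
$11 \left(j{\left(V{\left(S{\left(3 - 5 \right)} \right)} \right)} + 16\right) = 11 \left(\left(-5 + \left(1^{2}\right)^{2} + 4 \cdot 1^{2}\right) + 16\right) = 11 \left(\left(-5 + 1^{2} + 4 \cdot 1\right) + 16\right) = 11 \left(\left(-5 + 1 + 4\right) + 16\right) = 11 \left(0 + 16\right) = 11 \cdot 16 = 176$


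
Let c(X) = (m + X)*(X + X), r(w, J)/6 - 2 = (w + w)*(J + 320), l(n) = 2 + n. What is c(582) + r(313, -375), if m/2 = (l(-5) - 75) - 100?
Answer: 56496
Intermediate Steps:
m = -356 (m = 2*(((2 - 5) - 75) - 100) = 2*((-3 - 75) - 100) = 2*(-78 - 100) = 2*(-178) = -356)
r(w, J) = 12 + 12*w*(320 + J) (r(w, J) = 12 + 6*((w + w)*(J + 320)) = 12 + 6*((2*w)*(320 + J)) = 12 + 6*(2*w*(320 + J)) = 12 + 12*w*(320 + J))
c(X) = 2*X*(-356 + X) (c(X) = (-356 + X)*(X + X) = (-356 + X)*(2*X) = 2*X*(-356 + X))
c(582) + r(313, -375) = 2*582*(-356 + 582) + (12 + 3840*313 + 12*(-375)*313) = 2*582*226 + (12 + 1201920 - 1408500) = 263064 - 206568 = 56496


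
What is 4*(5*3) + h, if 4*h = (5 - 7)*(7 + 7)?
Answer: 53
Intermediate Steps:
h = -7 (h = ((5 - 7)*(7 + 7))/4 = (-2*14)/4 = (¼)*(-28) = -7)
4*(5*3) + h = 4*(5*3) - 7 = 4*15 - 7 = 60 - 7 = 53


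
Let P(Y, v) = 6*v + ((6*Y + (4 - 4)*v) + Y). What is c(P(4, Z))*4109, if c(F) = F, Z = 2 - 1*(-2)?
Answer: 213668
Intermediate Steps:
Z = 4 (Z = 2 + 2 = 4)
P(Y, v) = 6*v + 7*Y (P(Y, v) = 6*v + ((6*Y + 0*v) + Y) = 6*v + ((6*Y + 0) + Y) = 6*v + (6*Y + Y) = 6*v + 7*Y)
c(P(4, Z))*4109 = (6*4 + 7*4)*4109 = (24 + 28)*4109 = 52*4109 = 213668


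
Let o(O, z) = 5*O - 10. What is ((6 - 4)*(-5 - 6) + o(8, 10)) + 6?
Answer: 14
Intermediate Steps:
o(O, z) = -10 + 5*O
((6 - 4)*(-5 - 6) + o(8, 10)) + 6 = ((6 - 4)*(-5 - 6) + (-10 + 5*8)) + 6 = (2*(-11) + (-10 + 40)) + 6 = (-22 + 30) + 6 = 8 + 6 = 14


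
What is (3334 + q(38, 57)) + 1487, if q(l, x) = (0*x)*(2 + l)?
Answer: 4821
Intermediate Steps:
q(l, x) = 0 (q(l, x) = 0*(2 + l) = 0)
(3334 + q(38, 57)) + 1487 = (3334 + 0) + 1487 = 3334 + 1487 = 4821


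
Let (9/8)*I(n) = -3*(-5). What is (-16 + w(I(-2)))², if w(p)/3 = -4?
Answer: 784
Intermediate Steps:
I(n) = 40/3 (I(n) = 8*(-3*(-5))/9 = (8/9)*15 = 40/3)
w(p) = -12 (w(p) = 3*(-4) = -12)
(-16 + w(I(-2)))² = (-16 - 12)² = (-28)² = 784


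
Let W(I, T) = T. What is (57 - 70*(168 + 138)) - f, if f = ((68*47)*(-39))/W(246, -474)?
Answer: -1708451/79 ≈ -21626.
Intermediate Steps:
f = 20774/79 (f = ((68*47)*(-39))/(-474) = (3196*(-39))*(-1/474) = -124644*(-1/474) = 20774/79 ≈ 262.96)
(57 - 70*(168 + 138)) - f = (57 - 70*(168 + 138)) - 1*20774/79 = (57 - 70*306) - 20774/79 = (57 - 21420) - 20774/79 = -21363 - 20774/79 = -1708451/79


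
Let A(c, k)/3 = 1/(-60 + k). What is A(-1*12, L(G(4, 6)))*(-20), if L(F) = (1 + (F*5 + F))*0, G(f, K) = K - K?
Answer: 1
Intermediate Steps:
G(f, K) = 0
L(F) = 0 (L(F) = (1 + (5*F + F))*0 = (1 + 6*F)*0 = 0)
A(c, k) = 3/(-60 + k)
A(-1*12, L(G(4, 6)))*(-20) = (3/(-60 + 0))*(-20) = (3/(-60))*(-20) = (3*(-1/60))*(-20) = -1/20*(-20) = 1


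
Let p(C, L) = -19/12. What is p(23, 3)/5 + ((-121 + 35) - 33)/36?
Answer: -163/45 ≈ -3.6222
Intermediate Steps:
p(C, L) = -19/12 (p(C, L) = -19*1/12 = -19/12)
p(23, 3)/5 + ((-121 + 35) - 33)/36 = -19/12/5 + ((-121 + 35) - 33)/36 = -19/12*1/5 + (-86 - 33)*(1/36) = -19/60 - 119*1/36 = -19/60 - 119/36 = -163/45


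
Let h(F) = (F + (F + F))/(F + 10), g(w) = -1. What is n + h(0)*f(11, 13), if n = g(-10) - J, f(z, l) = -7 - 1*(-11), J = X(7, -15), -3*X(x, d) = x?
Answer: 4/3 ≈ 1.3333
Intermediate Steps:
X(x, d) = -x/3
J = -7/3 (J = -⅓*7 = -7/3 ≈ -2.3333)
h(F) = 3*F/(10 + F) (h(F) = (F + 2*F)/(10 + F) = (3*F)/(10 + F) = 3*F/(10 + F))
f(z, l) = 4 (f(z, l) = -7 + 11 = 4)
n = 4/3 (n = -1 - 1*(-7/3) = -1 + 7/3 = 4/3 ≈ 1.3333)
n + h(0)*f(11, 13) = 4/3 + (3*0/(10 + 0))*4 = 4/3 + (3*0/10)*4 = 4/3 + (3*0*(⅒))*4 = 4/3 + 0*4 = 4/3 + 0 = 4/3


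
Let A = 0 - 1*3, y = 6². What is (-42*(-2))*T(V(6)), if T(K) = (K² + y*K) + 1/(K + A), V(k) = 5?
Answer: 17262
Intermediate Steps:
y = 36
A = -3 (A = 0 - 3 = -3)
T(K) = K² + 1/(-3 + K) + 36*K (T(K) = (K² + 36*K) + 1/(K - 3) = (K² + 36*K) + 1/(-3 + K) = K² + 1/(-3 + K) + 36*K)
(-42*(-2))*T(V(6)) = (-42*(-2))*((1 + 5³ - 108*5 + 33*5²)/(-3 + 5)) = 84*((1 + 125 - 540 + 33*25)/2) = 84*((1 + 125 - 540 + 825)/2) = 84*((½)*411) = 84*(411/2) = 17262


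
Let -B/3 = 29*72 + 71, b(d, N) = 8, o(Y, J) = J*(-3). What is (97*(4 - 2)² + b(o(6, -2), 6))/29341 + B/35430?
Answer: -58670459/346517210 ≈ -0.16931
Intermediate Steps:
o(Y, J) = -3*J
B = -6477 (B = -3*(29*72 + 71) = -3*(2088 + 71) = -3*2159 = -6477)
(97*(4 - 2)² + b(o(6, -2), 6))/29341 + B/35430 = (97*(4 - 2)² + 8)/29341 - 6477/35430 = (97*2² + 8)*(1/29341) - 6477*1/35430 = (97*4 + 8)*(1/29341) - 2159/11810 = (388 + 8)*(1/29341) - 2159/11810 = 396*(1/29341) - 2159/11810 = 396/29341 - 2159/11810 = -58670459/346517210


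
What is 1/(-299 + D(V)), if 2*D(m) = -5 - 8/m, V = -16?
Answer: -4/1205 ≈ -0.0033195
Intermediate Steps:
D(m) = -5/2 - 4/m (D(m) = (-5 - 8/m)/2 = -5/2 - 4/m)
1/(-299 + D(V)) = 1/(-299 + (-5/2 - 4/(-16))) = 1/(-299 + (-5/2 - 4*(-1/16))) = 1/(-299 + (-5/2 + 1/4)) = 1/(-299 - 9/4) = 1/(-1205/4) = -4/1205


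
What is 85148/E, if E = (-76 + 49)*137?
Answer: -85148/3699 ≈ -23.019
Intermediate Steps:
E = -3699 (E = -27*137 = -3699)
85148/E = 85148/(-3699) = 85148*(-1/3699) = -85148/3699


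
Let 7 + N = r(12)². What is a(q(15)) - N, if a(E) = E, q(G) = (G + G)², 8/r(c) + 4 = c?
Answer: 906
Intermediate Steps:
r(c) = 8/(-4 + c)
q(G) = 4*G² (q(G) = (2*G)² = 4*G²)
N = -6 (N = -7 + (8/(-4 + 12))² = -7 + (8/8)² = -7 + (8*(⅛))² = -7 + 1² = -7 + 1 = -6)
a(q(15)) - N = 4*15² - 1*(-6) = 4*225 + 6 = 900 + 6 = 906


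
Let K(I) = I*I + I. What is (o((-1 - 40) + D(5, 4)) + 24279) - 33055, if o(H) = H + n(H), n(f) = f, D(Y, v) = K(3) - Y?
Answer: -8844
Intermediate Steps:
K(I) = I + I² (K(I) = I² + I = I + I²)
D(Y, v) = 12 - Y (D(Y, v) = 3*(1 + 3) - Y = 3*4 - Y = 12 - Y)
o(H) = 2*H (o(H) = H + H = 2*H)
(o((-1 - 40) + D(5, 4)) + 24279) - 33055 = (2*((-1 - 40) + (12 - 1*5)) + 24279) - 33055 = (2*(-41 + (12 - 5)) + 24279) - 33055 = (2*(-41 + 7) + 24279) - 33055 = (2*(-34) + 24279) - 33055 = (-68 + 24279) - 33055 = 24211 - 33055 = -8844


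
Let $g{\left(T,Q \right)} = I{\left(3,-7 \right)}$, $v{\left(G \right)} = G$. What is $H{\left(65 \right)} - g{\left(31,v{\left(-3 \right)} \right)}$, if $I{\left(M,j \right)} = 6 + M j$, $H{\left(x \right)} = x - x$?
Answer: $15$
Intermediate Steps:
$H{\left(x \right)} = 0$
$g{\left(T,Q \right)} = -15$ ($g{\left(T,Q \right)} = 6 + 3 \left(-7\right) = 6 - 21 = -15$)
$H{\left(65 \right)} - g{\left(31,v{\left(-3 \right)} \right)} = 0 - -15 = 0 + 15 = 15$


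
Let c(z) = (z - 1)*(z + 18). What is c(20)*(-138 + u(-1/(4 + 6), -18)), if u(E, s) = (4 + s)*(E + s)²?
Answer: -85277947/25 ≈ -3.4111e+6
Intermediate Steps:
c(z) = (-1 + z)*(18 + z)
u(E, s) = (E + s)²*(4 + s)
c(20)*(-138 + u(-1/(4 + 6), -18)) = (-18 + 20² + 17*20)*(-138 + (-1/(4 + 6) - 18)²*(4 - 18)) = (-18 + 400 + 340)*(-138 + (-1/10 - 18)²*(-14)) = 722*(-138 + (-1*⅒ - 18)²*(-14)) = 722*(-138 + (-⅒ - 18)²*(-14)) = 722*(-138 + (-181/10)²*(-14)) = 722*(-138 + (32761/100)*(-14)) = 722*(-138 - 229327/50) = 722*(-236227/50) = -85277947/25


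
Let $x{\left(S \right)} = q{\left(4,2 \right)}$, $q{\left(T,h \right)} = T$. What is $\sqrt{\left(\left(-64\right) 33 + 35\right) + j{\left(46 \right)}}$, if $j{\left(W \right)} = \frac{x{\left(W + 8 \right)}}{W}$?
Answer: $\frac{i \sqrt{1098687}}{23} \approx 45.573 i$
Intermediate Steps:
$x{\left(S \right)} = 4$
$j{\left(W \right)} = \frac{4}{W}$
$\sqrt{\left(\left(-64\right) 33 + 35\right) + j{\left(46 \right)}} = \sqrt{\left(\left(-64\right) 33 + 35\right) + \frac{4}{46}} = \sqrt{\left(-2112 + 35\right) + 4 \cdot \frac{1}{46}} = \sqrt{-2077 + \frac{2}{23}} = \sqrt{- \frac{47769}{23}} = \frac{i \sqrt{1098687}}{23}$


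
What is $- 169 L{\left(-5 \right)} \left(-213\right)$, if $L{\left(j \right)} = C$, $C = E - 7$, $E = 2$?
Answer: $-179985$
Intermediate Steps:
$C = -5$ ($C = 2 - 7 = -5$)
$L{\left(j \right)} = -5$
$- 169 L{\left(-5 \right)} \left(-213\right) = \left(-169\right) \left(-5\right) \left(-213\right) = 845 \left(-213\right) = -179985$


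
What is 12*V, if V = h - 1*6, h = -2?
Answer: -96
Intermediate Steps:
V = -8 (V = -2 - 1*6 = -2 - 6 = -8)
12*V = 12*(-8) = -96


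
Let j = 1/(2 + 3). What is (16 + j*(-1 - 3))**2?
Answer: 5776/25 ≈ 231.04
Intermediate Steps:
j = 1/5 ≈ 0.20000
(16 + j*(-1 - 3))**2 = (16 + (-1 - 3)/5)**2 = (16 + (1/5)*(-4))**2 = (16 - 4/5)**2 = (76/5)**2 = 5776/25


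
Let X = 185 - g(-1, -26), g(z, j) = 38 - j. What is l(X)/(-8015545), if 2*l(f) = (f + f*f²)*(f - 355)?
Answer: 207286794/8015545 ≈ 25.861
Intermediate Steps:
X = 121 (X = 185 - (38 - 1*(-26)) = 185 - (38 + 26) = 185 - 1*64 = 185 - 64 = 121)
l(f) = (-355 + f)*(f + f³)/2 (l(f) = ((f + f*f²)*(f - 355))/2 = ((f + f³)*(-355 + f))/2 = ((-355 + f)*(f + f³))/2 = (-355 + f)*(f + f³)/2)
l(X)/(-8015545) = ((½)*121*(-355 + 121 + 121³ - 355*121²))/(-8015545) = ((½)*121*(-355 + 121 + 1771561 - 355*14641))*(-1/8015545) = ((½)*121*(-355 + 121 + 1771561 - 5197555))*(-1/8015545) = ((½)*121*(-3426228))*(-1/8015545) = -207286794*(-1/8015545) = 207286794/8015545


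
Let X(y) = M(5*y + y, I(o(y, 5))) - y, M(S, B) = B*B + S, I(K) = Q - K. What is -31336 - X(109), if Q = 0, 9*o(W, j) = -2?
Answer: -2582365/81 ≈ -31881.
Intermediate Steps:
o(W, j) = -2/9 (o(W, j) = (⅑)*(-2) = -2/9)
I(K) = -K (I(K) = 0 - K = -K)
M(S, B) = S + B² (M(S, B) = B² + S = S + B²)
X(y) = 4/81 + 5*y (X(y) = ((5*y + y) + (-1*(-2/9))²) - y = (6*y + (2/9)²) - y = (6*y + 4/81) - y = (4/81 + 6*y) - y = 4/81 + 5*y)
-31336 - X(109) = -31336 - (4/81 + 5*109) = -31336 - (4/81 + 545) = -31336 - 1*44149/81 = -31336 - 44149/81 = -2582365/81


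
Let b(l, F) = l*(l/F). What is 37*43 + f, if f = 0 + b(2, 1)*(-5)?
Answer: 1571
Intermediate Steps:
b(l, F) = l**2/F
f = -20 (f = 0 + (2**2/1)*(-5) = 0 + (1*4)*(-5) = 0 + 4*(-5) = 0 - 20 = -20)
37*43 + f = 37*43 - 20 = 1591 - 20 = 1571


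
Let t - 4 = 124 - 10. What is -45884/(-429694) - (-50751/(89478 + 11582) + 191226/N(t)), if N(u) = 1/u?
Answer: -489933937656725143/21712437820 ≈ -2.2565e+7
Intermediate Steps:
t = 118 (t = 4 + (124 - 10) = 4 + 114 = 118)
-45884/(-429694) - (-50751/(89478 + 11582) + 191226/N(t)) = -45884/(-429694) - (-50751/(89478 + 11582) + 191226/(1/118)) = -45884*(-1/429694) - (-50751/101060 + 191226/(1/118)) = 22942/214847 - (-50751*1/101060 + 191226*118) = 22942/214847 - (-50751/101060 + 22564668) = 22942/214847 - 1*2280385297329/101060 = 22942/214847 - 2280385297329/101060 = -489933937656725143/21712437820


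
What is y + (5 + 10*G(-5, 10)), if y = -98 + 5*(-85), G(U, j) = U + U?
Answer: -618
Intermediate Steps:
G(U, j) = 2*U
y = -523 (y = -98 - 425 = -523)
y + (5 + 10*G(-5, 10)) = -523 + (5 + 10*(2*(-5))) = -523 + (5 + 10*(-10)) = -523 + (5 - 100) = -523 - 95 = -618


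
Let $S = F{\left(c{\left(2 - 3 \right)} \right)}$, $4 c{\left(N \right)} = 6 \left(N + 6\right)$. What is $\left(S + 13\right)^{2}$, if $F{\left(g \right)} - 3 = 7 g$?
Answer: $\frac{18769}{4} \approx 4692.3$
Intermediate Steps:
$c{\left(N \right)} = 9 + \frac{3 N}{2}$ ($c{\left(N \right)} = \frac{6 \left(N + 6\right)}{4} = \frac{6 \left(6 + N\right)}{4} = \frac{36 + 6 N}{4} = 9 + \frac{3 N}{2}$)
$F{\left(g \right)} = 3 + 7 g$
$S = \frac{111}{2}$ ($S = 3 + 7 \left(9 + \frac{3 \left(2 - 3\right)}{2}\right) = 3 + 7 \left(9 + \frac{3}{2} \left(-1\right)\right) = 3 + 7 \left(9 - \frac{3}{2}\right) = 3 + 7 \cdot \frac{15}{2} = 3 + \frac{105}{2} = \frac{111}{2} \approx 55.5$)
$\left(S + 13\right)^{2} = \left(\frac{111}{2} + 13\right)^{2} = \left(\frac{137}{2}\right)^{2} = \frac{18769}{4}$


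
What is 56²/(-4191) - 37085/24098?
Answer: -230994563/100994718 ≈ -2.2872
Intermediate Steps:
56²/(-4191) - 37085/24098 = 3136*(-1/4191) - 37085*1/24098 = -3136/4191 - 37085/24098 = -230994563/100994718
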